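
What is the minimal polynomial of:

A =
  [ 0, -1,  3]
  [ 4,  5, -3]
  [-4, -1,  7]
x^2 - 8*x + 16

The characteristic polynomial is χ_A(x) = (x - 4)^3, so the eigenvalues are known. The minimal polynomial is
  m_A(x) = Π_λ (x − λ)^{k_λ}
where k_λ is the size of the *largest* Jordan block for λ (equivalently, the smallest k with (A − λI)^k v = 0 for every generalised eigenvector v of λ).

  λ = 4: largest Jordan block has size 2, contributing (x − 4)^2

So m_A(x) = (x - 4)^2 = x^2 - 8*x + 16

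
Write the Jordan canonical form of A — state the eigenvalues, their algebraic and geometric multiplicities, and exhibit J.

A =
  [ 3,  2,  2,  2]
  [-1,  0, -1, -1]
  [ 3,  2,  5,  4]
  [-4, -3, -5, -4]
J_2(1) ⊕ J_2(1)

The characteristic polynomial is
  det(x·I − A) = x^4 - 4*x^3 + 6*x^2 - 4*x + 1 = (x - 1)^4

Eigenvalues and multiplicities (the geometric multiplicity of λ is n − rank(A − λI), which equals the number of Jordan blocks for λ):
  λ = 1: algebraic multiplicity = 4, geometric multiplicity = 2

Determining the block sizes for each eigenvalue:
  λ = 1: with am = 4 and gm = 2, the partition is not yet determined (e.g. several partitions of 4 into 2 parts exist). Let N = A − (1)·I. Computing rank(N^1) = 2, rank(N^2) = 0; the number of blocks of size ≥ j is rank(N^{j−1}) − rank(N^j), giving [2, 2]. So we have 2 block(s) of size 2 → block sizes [2, 2]

Assembling the blocks gives a Jordan form
J =
  [1, 1, 0, 0]
  [0, 1, 0, 0]
  [0, 0, 1, 1]
  [0, 0, 0, 1]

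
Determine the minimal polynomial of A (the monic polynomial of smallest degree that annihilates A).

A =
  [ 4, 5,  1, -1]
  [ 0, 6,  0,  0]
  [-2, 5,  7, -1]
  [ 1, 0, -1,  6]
x^3 - 17*x^2 + 96*x - 180

The characteristic polynomial is χ_A(x) = (x - 6)^3*(x - 5), so the eigenvalues are known. The minimal polynomial is
  m_A(x) = Π_λ (x − λ)^{k_λ}
where k_λ is the size of the *largest* Jordan block for λ (equivalently, the smallest k with (A − λI)^k v = 0 for every generalised eigenvector v of λ).

  λ = 5: largest Jordan block has size 1, contributing (x − 5)
  λ = 6: largest Jordan block has size 2, contributing (x − 6)^2

So m_A(x) = (x - 6)^2*(x - 5) = x^3 - 17*x^2 + 96*x - 180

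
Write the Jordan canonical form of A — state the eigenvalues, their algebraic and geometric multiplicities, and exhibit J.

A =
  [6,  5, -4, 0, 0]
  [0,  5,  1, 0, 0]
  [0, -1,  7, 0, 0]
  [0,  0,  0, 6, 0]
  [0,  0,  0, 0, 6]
J_3(6) ⊕ J_1(6) ⊕ J_1(6)

The characteristic polynomial is
  det(x·I − A) = x^5 - 30*x^4 + 360*x^3 - 2160*x^2 + 6480*x - 7776 = (x - 6)^5

Eigenvalues and multiplicities (the geometric multiplicity of λ is n − rank(A − λI), which equals the number of Jordan blocks for λ):
  λ = 6: algebraic multiplicity = 5, geometric multiplicity = 3

Determining the block sizes for each eigenvalue:
  λ = 6: with am = 5 and gm = 3, the partition is not yet determined (e.g. several partitions of 5 into 3 parts exist). Let N = A − (6)·I. Computing rank(N^1) = 2, rank(N^2) = 1, rank(N^3) = 0; the number of blocks of size ≥ j is rank(N^{j−1}) − rank(N^j), giving [3, 1, 1]. So we have 1 block(s) of size 3, 2 block(s) of size 1 → block sizes [3, 1, 1]

Assembling the blocks gives a Jordan form
J =
  [6, 1, 0, 0, 0]
  [0, 6, 1, 0, 0]
  [0, 0, 6, 0, 0]
  [0, 0, 0, 6, 0]
  [0, 0, 0, 0, 6]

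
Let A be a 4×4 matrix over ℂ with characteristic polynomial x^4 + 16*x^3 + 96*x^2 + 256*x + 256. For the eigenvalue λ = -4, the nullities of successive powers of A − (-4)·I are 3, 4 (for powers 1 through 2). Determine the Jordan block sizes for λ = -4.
Block sizes for λ = -4: [2, 1, 1]

From the dimensions of kernels of powers, the number of Jordan blocks of size at least j is d_j − d_{j−1} where d_j = dim ker(N^j) (with d_0 = 0). Computing the differences gives [3, 1].
The number of blocks of size exactly k is (#blocks of size ≥ k) − (#blocks of size ≥ k + 1), so the partition is: 2 block(s) of size 1, 1 block(s) of size 2.
In nonincreasing order the block sizes are [2, 1, 1].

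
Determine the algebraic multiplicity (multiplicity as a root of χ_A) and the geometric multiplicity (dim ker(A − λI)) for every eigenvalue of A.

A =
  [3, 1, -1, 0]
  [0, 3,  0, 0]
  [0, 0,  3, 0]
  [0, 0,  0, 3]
λ = 3: alg = 4, geom = 3

Step 1 — factor the characteristic polynomial to read off the algebraic multiplicities:
  χ_A(x) = (x - 3)^4

Step 2 — compute geometric multiplicities via the rank-nullity identity g(λ) = n − rank(A − λI):
  rank(A − (3)·I) = 1, so dim ker(A − (3)·I) = n − 1 = 3

Summary:
  λ = 3: algebraic multiplicity = 4, geometric multiplicity = 3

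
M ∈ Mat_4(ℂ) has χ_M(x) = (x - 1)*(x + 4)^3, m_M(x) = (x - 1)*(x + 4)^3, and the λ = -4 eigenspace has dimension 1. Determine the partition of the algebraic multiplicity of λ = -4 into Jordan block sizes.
Block sizes for λ = -4: [3]

Step 1 — from the characteristic polynomial, algebraic multiplicity of λ = -4 is 3. From dim ker(M − (-4)·I) = 1, there are exactly 1 Jordan blocks for λ = -4.
Step 2 — from the minimal polynomial, the factor (x + 4)^3 tells us the largest block for λ = -4 has size 3.
Step 3 — with total size 3, 1 blocks, and largest block 3, the block sizes (in nonincreasing order) are [3].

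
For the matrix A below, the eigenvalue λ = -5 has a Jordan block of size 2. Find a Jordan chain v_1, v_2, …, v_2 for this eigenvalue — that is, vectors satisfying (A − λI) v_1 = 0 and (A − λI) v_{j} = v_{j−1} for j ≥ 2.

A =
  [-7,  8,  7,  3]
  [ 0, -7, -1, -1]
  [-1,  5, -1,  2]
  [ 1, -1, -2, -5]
A Jordan chain for λ = -5 of length 2:
v_1 = (-2, 0, -1, 1)ᵀ
v_2 = (1, 0, 0, 0)ᵀ

Let N = A − (-5)·I. We want v_2 with N^2 v_2 = 0 but N^1 v_2 ≠ 0; then v_{j-1} := N · v_j for j = 2, …, 2.

Pick v_2 = (1, 0, 0, 0)ᵀ.
Then v_1 = N · v_2 = (-2, 0, -1, 1)ᵀ.

Sanity check: (A − (-5)·I) v_1 = (0, 0, 0, 0)ᵀ = 0. ✓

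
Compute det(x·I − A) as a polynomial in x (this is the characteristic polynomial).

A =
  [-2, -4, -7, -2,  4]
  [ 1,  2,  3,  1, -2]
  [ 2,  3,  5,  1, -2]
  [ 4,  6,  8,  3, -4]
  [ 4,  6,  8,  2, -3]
x^5 - 5*x^4 + 10*x^3 - 10*x^2 + 5*x - 1

Expanding det(x·I − A) (e.g. by cofactor expansion or by noting that A is similar to its Jordan form J, which has the same characteristic polynomial as A) gives
  χ_A(x) = x^5 - 5*x^4 + 10*x^3 - 10*x^2 + 5*x - 1
which factors as (x - 1)^5. The eigenvalues (with algebraic multiplicities) are λ = 1 with multiplicity 5.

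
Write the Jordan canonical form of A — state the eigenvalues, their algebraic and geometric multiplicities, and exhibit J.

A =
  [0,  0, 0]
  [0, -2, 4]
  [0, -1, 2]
J_2(0) ⊕ J_1(0)

The characteristic polynomial is
  det(x·I − A) = x^3

Eigenvalues and multiplicities (the geometric multiplicity of λ is n − rank(A − λI), which equals the number of Jordan blocks for λ):
  λ = 0: algebraic multiplicity = 3, geometric multiplicity = 2

Determining the block sizes for each eigenvalue:
  λ = 0: 2 blocks summing to 3 forces exactly one block of size 2 and the rest size 1 → block sizes [2, 1]

Assembling the blocks gives a Jordan form
J =
  [0, 1, 0]
  [0, 0, 0]
  [0, 0, 0]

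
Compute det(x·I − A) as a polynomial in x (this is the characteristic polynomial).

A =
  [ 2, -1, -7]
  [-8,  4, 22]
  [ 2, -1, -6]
x^3

Expanding det(x·I − A) (e.g. by cofactor expansion or by noting that A is similar to its Jordan form J, which has the same characteristic polynomial as A) gives
  χ_A(x) = x^3
which factors as x^3. The eigenvalues (with algebraic multiplicities) are λ = 0 with multiplicity 3.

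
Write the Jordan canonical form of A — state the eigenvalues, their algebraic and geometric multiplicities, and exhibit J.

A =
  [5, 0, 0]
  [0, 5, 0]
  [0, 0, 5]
J_1(5) ⊕ J_1(5) ⊕ J_1(5)

The characteristic polynomial is
  det(x·I − A) = x^3 - 15*x^2 + 75*x - 125 = (x - 5)^3

Eigenvalues and multiplicities (the geometric multiplicity of λ is n − rank(A − λI), which equals the number of Jordan blocks for λ):
  λ = 5: algebraic multiplicity = 3, geometric multiplicity = 3

Determining the block sizes for each eigenvalue:
  λ = 5: gm = am = 3, so every block has size 1 → block sizes [1, 1, 1]

Assembling the blocks gives a Jordan form
J =
  [5, 0, 0]
  [0, 5, 0]
  [0, 0, 5]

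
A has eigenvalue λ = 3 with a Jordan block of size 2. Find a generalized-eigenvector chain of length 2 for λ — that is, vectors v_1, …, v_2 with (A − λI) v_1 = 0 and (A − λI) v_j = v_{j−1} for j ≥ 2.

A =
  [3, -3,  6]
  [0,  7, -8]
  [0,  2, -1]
A Jordan chain for λ = 3 of length 2:
v_1 = (-3, 4, 2)ᵀ
v_2 = (0, 1, 0)ᵀ

Let N = A − (3)·I. We want v_2 with N^2 v_2 = 0 but N^1 v_2 ≠ 0; then v_{j-1} := N · v_j for j = 2, …, 2.

Pick v_2 = (0, 1, 0)ᵀ.
Then v_1 = N · v_2 = (-3, 4, 2)ᵀ.

Sanity check: (A − (3)·I) v_1 = (0, 0, 0)ᵀ = 0. ✓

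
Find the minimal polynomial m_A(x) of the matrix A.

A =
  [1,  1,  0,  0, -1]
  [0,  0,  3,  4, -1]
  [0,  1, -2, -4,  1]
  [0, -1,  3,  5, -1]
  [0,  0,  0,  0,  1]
x^3 - 3*x^2 + 3*x - 1

The characteristic polynomial is χ_A(x) = (x - 1)^5, so the eigenvalues are known. The minimal polynomial is
  m_A(x) = Π_λ (x − λ)^{k_λ}
where k_λ is the size of the *largest* Jordan block for λ (equivalently, the smallest k with (A − λI)^k v = 0 for every generalised eigenvector v of λ).

  λ = 1: largest Jordan block has size 3, contributing (x − 1)^3

So m_A(x) = (x - 1)^3 = x^3 - 3*x^2 + 3*x - 1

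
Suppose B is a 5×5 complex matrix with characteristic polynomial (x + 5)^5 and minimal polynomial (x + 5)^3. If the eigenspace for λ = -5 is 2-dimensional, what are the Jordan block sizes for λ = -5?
Block sizes for λ = -5: [3, 2]

Step 1 — from the characteristic polynomial, algebraic multiplicity of λ = -5 is 5. From dim ker(B − (-5)·I) = 2, there are exactly 2 Jordan blocks for λ = -5.
Step 2 — from the minimal polynomial, the factor (x + 5)^3 tells us the largest block for λ = -5 has size 3.
Step 3 — with total size 5, 2 blocks, and largest block 3, the block sizes (in nonincreasing order) are [3, 2].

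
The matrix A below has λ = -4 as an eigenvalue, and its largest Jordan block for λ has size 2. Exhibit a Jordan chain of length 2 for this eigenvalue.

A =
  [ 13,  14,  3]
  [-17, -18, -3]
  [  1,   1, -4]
A Jordan chain for λ = -4 of length 2:
v_1 = (1, -1, -1)ᵀ
v_2 = (5, -6, 0)ᵀ

Let N = A − (-4)·I. We want v_2 with N^2 v_2 = 0 but N^1 v_2 ≠ 0; then v_{j-1} := N · v_j for j = 2, …, 2.

Pick v_2 = (5, -6, 0)ᵀ.
Then v_1 = N · v_2 = (1, -1, -1)ᵀ.

Sanity check: (A − (-4)·I) v_1 = (0, 0, 0)ᵀ = 0. ✓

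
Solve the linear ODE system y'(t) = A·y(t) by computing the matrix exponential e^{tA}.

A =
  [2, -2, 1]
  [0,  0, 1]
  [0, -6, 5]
e^{tA} =
  [exp(2*t), -2*exp(3*t) + 2*exp(2*t), exp(3*t) - exp(2*t)]
  [0, -2*exp(3*t) + 3*exp(2*t), exp(3*t) - exp(2*t)]
  [0, -6*exp(3*t) + 6*exp(2*t), 3*exp(3*t) - 2*exp(2*t)]

Strategy: write A = P · J · P⁻¹ where J is a Jordan canonical form, so e^{tA} = P · e^{tJ} · P⁻¹, and e^{tJ} can be computed block-by-block.

A has Jordan form
J =
  [2, 0, 0]
  [0, 2, 0]
  [0, 0, 3]
(up to reordering of blocks).

Per-block formulas:
  For a 1×1 block at λ = 2: exp(t · [2]) = [e^(2t)].
  For a 1×1 block at λ = 3: exp(t · [3]) = [e^(3t)].

After assembling e^{tJ} and conjugating by P, we get:

e^{tA} =
  [exp(2*t), -2*exp(3*t) + 2*exp(2*t), exp(3*t) - exp(2*t)]
  [0, -2*exp(3*t) + 3*exp(2*t), exp(3*t) - exp(2*t)]
  [0, -6*exp(3*t) + 6*exp(2*t), 3*exp(3*t) - 2*exp(2*t)]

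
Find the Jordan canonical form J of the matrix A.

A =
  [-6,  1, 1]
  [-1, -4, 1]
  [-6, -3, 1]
J_1(-5) ⊕ J_2(-2)

The characteristic polynomial is
  det(x·I − A) = x^3 + 9*x^2 + 24*x + 20 = (x + 2)^2*(x + 5)

Eigenvalues and multiplicities (the geometric multiplicity of λ is n − rank(A − λI), which equals the number of Jordan blocks for λ):
  λ = -5: algebraic multiplicity = 1, geometric multiplicity = 1
  λ = -2: algebraic multiplicity = 2, geometric multiplicity = 1

Determining the block sizes for each eigenvalue:
  λ = -5: one block (gm = 1), so the single block has size am = 1 → block sizes [1]
  λ = -2: one block (gm = 1), so the single block has size am = 2 → block sizes [2]

Assembling the blocks gives a Jordan form
J =
  [-5,  0,  0]
  [ 0, -2,  1]
  [ 0,  0, -2]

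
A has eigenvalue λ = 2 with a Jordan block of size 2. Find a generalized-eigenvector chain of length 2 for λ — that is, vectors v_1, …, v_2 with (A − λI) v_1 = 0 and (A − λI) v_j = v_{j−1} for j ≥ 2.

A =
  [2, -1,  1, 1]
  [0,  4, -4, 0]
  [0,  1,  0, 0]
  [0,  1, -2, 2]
A Jordan chain for λ = 2 of length 2:
v_1 = (-1, 2, 1, 1)ᵀ
v_2 = (0, 1, 0, 0)ᵀ

Let N = A − (2)·I. We want v_2 with N^2 v_2 = 0 but N^1 v_2 ≠ 0; then v_{j-1} := N · v_j for j = 2, …, 2.

Pick v_2 = (0, 1, 0, 0)ᵀ.
Then v_1 = N · v_2 = (-1, 2, 1, 1)ᵀ.

Sanity check: (A − (2)·I) v_1 = (0, 0, 0, 0)ᵀ = 0. ✓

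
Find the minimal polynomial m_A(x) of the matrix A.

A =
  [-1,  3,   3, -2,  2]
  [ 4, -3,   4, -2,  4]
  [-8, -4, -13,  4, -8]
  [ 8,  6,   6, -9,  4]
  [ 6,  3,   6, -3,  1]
x^2 + 10*x + 25

The characteristic polynomial is χ_A(x) = (x + 5)^5, so the eigenvalues are known. The minimal polynomial is
  m_A(x) = Π_λ (x − λ)^{k_λ}
where k_λ is the size of the *largest* Jordan block for λ (equivalently, the smallest k with (A − λI)^k v = 0 for every generalised eigenvector v of λ).

  λ = -5: largest Jordan block has size 2, contributing (x + 5)^2

So m_A(x) = (x + 5)^2 = x^2 + 10*x + 25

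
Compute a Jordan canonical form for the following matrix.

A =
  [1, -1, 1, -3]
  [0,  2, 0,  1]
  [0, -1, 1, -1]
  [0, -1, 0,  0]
J_3(1) ⊕ J_1(1)

The characteristic polynomial is
  det(x·I − A) = x^4 - 4*x^3 + 6*x^2 - 4*x + 1 = (x - 1)^4

Eigenvalues and multiplicities (the geometric multiplicity of λ is n − rank(A − λI), which equals the number of Jordan blocks for λ):
  λ = 1: algebraic multiplicity = 4, geometric multiplicity = 2

Determining the block sizes for each eigenvalue:
  λ = 1: with am = 4 and gm = 2, the partition is not yet determined (e.g. several partitions of 4 into 2 parts exist). Let N = A − (1)·I. Computing rank(N^1) = 2, rank(N^2) = 1, rank(N^3) = 0; the number of blocks of size ≥ j is rank(N^{j−1}) − rank(N^j), giving [2, 1, 1]. So we have 1 block(s) of size 3, 1 block(s) of size 1 → block sizes [3, 1]

Assembling the blocks gives a Jordan form
J =
  [1, 1, 0, 0]
  [0, 1, 1, 0]
  [0, 0, 1, 0]
  [0, 0, 0, 1]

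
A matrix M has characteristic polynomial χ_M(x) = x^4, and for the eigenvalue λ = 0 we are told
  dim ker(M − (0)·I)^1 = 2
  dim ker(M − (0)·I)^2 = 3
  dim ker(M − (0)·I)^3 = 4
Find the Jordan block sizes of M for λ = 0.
Block sizes for λ = 0: [3, 1]

From the dimensions of kernels of powers, the number of Jordan blocks of size at least j is d_j − d_{j−1} where d_j = dim ker(N^j) (with d_0 = 0). Computing the differences gives [2, 1, 1].
The number of blocks of size exactly k is (#blocks of size ≥ k) − (#blocks of size ≥ k + 1), so the partition is: 1 block(s) of size 1, 1 block(s) of size 3.
In nonincreasing order the block sizes are [3, 1].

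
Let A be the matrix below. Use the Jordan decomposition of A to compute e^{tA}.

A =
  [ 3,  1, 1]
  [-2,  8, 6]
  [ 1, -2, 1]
e^{tA} =
  [-t*exp(4*t) + exp(4*t), t^2*exp(4*t)/2 + t*exp(4*t), t^2*exp(4*t) + t*exp(4*t)]
  [-2*t*exp(4*t), t^2*exp(4*t) + 4*t*exp(4*t) + exp(4*t), 2*t^2*exp(4*t) + 6*t*exp(4*t)]
  [t*exp(4*t), -t^2*exp(4*t)/2 - 2*t*exp(4*t), -t^2*exp(4*t) - 3*t*exp(4*t) + exp(4*t)]

Strategy: write A = P · J · P⁻¹ where J is a Jordan canonical form, so e^{tA} = P · e^{tJ} · P⁻¹, and e^{tJ} can be computed block-by-block.

A has Jordan form
J =
  [4, 1, 0]
  [0, 4, 1]
  [0, 0, 4]
(up to reordering of blocks).

Per-block formulas:
  For a 3×3 Jordan block J_3(4): exp(t · J_3(4)) = e^(4t)·(I + t·N + (t^2/2)·N^2), where N is the 3×3 nilpotent shift.

After assembling e^{tJ} and conjugating by P, we get:

e^{tA} =
  [-t*exp(4*t) + exp(4*t), t^2*exp(4*t)/2 + t*exp(4*t), t^2*exp(4*t) + t*exp(4*t)]
  [-2*t*exp(4*t), t^2*exp(4*t) + 4*t*exp(4*t) + exp(4*t), 2*t^2*exp(4*t) + 6*t*exp(4*t)]
  [t*exp(4*t), -t^2*exp(4*t)/2 - 2*t*exp(4*t), -t^2*exp(4*t) - 3*t*exp(4*t) + exp(4*t)]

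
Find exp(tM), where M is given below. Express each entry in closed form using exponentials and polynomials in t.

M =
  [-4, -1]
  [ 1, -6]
e^{tM} =
  [t*exp(-5*t) + exp(-5*t), -t*exp(-5*t)]
  [t*exp(-5*t), -t*exp(-5*t) + exp(-5*t)]

Strategy: write M = P · J · P⁻¹ where J is a Jordan canonical form, so e^{tM} = P · e^{tJ} · P⁻¹, and e^{tJ} can be computed block-by-block.

M has Jordan form
J =
  [-5,  1]
  [ 0, -5]
(up to reordering of blocks).

Per-block formulas:
  For a 2×2 Jordan block J_2(-5): exp(t · J_2(-5)) = e^(-5t)·(I + t·N), where N is the 2×2 nilpotent shift.

After assembling e^{tJ} and conjugating by P, we get:

e^{tM} =
  [t*exp(-5*t) + exp(-5*t), -t*exp(-5*t)]
  [t*exp(-5*t), -t*exp(-5*t) + exp(-5*t)]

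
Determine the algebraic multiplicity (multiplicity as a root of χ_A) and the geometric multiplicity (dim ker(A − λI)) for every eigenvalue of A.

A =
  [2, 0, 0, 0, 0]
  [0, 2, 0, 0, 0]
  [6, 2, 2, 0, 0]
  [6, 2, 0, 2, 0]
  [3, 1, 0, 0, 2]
λ = 2: alg = 5, geom = 4

Step 1 — factor the characteristic polynomial to read off the algebraic multiplicities:
  χ_A(x) = (x - 2)^5

Step 2 — compute geometric multiplicities via the rank-nullity identity g(λ) = n − rank(A − λI):
  rank(A − (2)·I) = 1, so dim ker(A − (2)·I) = n − 1 = 4

Summary:
  λ = 2: algebraic multiplicity = 5, geometric multiplicity = 4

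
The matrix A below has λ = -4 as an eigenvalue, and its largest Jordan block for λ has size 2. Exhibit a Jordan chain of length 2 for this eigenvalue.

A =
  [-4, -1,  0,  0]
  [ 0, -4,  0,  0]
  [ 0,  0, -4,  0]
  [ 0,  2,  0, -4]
A Jordan chain for λ = -4 of length 2:
v_1 = (-1, 0, 0, 2)ᵀ
v_2 = (0, 1, 0, 0)ᵀ

Let N = A − (-4)·I. We want v_2 with N^2 v_2 = 0 but N^1 v_2 ≠ 0; then v_{j-1} := N · v_j for j = 2, …, 2.

Pick v_2 = (0, 1, 0, 0)ᵀ.
Then v_1 = N · v_2 = (-1, 0, 0, 2)ᵀ.

Sanity check: (A − (-4)·I) v_1 = (0, 0, 0, 0)ᵀ = 0. ✓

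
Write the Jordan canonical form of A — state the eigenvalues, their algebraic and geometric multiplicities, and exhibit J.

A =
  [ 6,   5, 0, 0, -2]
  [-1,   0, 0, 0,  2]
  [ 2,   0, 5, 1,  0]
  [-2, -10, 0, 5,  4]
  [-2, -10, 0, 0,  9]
J_2(5) ⊕ J_2(5) ⊕ J_1(5)

The characteristic polynomial is
  det(x·I − A) = x^5 - 25*x^4 + 250*x^3 - 1250*x^2 + 3125*x - 3125 = (x - 5)^5

Eigenvalues and multiplicities (the geometric multiplicity of λ is n − rank(A − λI), which equals the number of Jordan blocks for λ):
  λ = 5: algebraic multiplicity = 5, geometric multiplicity = 3

Determining the block sizes for each eigenvalue:
  λ = 5: with am = 5 and gm = 3, the partition is not yet determined (e.g. several partitions of 5 into 3 parts exist). Let N = A − (5)·I. Computing rank(N^1) = 2, rank(N^2) = 0; the number of blocks of size ≥ j is rank(N^{j−1}) − rank(N^j), giving [3, 2]. So we have 2 block(s) of size 2, 1 block(s) of size 1 → block sizes [2, 2, 1]

Assembling the blocks gives a Jordan form
J =
  [5, 1, 0, 0, 0]
  [0, 5, 0, 0, 0]
  [0, 0, 5, 1, 0]
  [0, 0, 0, 5, 0]
  [0, 0, 0, 0, 5]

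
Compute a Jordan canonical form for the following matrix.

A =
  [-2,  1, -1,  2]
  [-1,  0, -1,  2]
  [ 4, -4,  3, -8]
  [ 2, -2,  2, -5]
J_2(-1) ⊕ J_1(-1) ⊕ J_1(-1)

The characteristic polynomial is
  det(x·I − A) = x^4 + 4*x^3 + 6*x^2 + 4*x + 1 = (x + 1)^4

Eigenvalues and multiplicities (the geometric multiplicity of λ is n − rank(A − λI), which equals the number of Jordan blocks for λ):
  λ = -1: algebraic multiplicity = 4, geometric multiplicity = 3

Determining the block sizes for each eigenvalue:
  λ = -1: 3 blocks summing to 4 forces exactly one block of size 2 and the rest size 1 → block sizes [2, 1, 1]

Assembling the blocks gives a Jordan form
J =
  [-1,  1,  0,  0]
  [ 0, -1,  0,  0]
  [ 0,  0, -1,  0]
  [ 0,  0,  0, -1]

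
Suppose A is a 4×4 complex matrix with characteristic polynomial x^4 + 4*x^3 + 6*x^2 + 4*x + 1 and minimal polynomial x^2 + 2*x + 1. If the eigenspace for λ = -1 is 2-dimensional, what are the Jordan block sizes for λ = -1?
Block sizes for λ = -1: [2, 2]

Step 1 — from the characteristic polynomial, algebraic multiplicity of λ = -1 is 4. From dim ker(A − (-1)·I) = 2, there are exactly 2 Jordan blocks for λ = -1.
Step 2 — from the minimal polynomial, the factor (x + 1)^2 tells us the largest block for λ = -1 has size 2.
Step 3 — with total size 4, 2 blocks, and largest block 2, the block sizes (in nonincreasing order) are [2, 2].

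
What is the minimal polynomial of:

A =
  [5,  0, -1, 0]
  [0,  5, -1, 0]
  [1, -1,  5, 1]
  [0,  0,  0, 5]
x^3 - 15*x^2 + 75*x - 125

The characteristic polynomial is χ_A(x) = (x - 5)^4, so the eigenvalues are known. The minimal polynomial is
  m_A(x) = Π_λ (x − λ)^{k_λ}
where k_λ is the size of the *largest* Jordan block for λ (equivalently, the smallest k with (A − λI)^k v = 0 for every generalised eigenvector v of λ).

  λ = 5: largest Jordan block has size 3, contributing (x − 5)^3

So m_A(x) = (x - 5)^3 = x^3 - 15*x^2 + 75*x - 125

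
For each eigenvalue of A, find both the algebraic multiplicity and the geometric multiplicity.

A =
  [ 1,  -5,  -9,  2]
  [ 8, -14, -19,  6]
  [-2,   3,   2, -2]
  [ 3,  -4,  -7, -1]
λ = -3: alg = 4, geom = 2

Step 1 — factor the characteristic polynomial to read off the algebraic multiplicities:
  χ_A(x) = (x + 3)^4

Step 2 — compute geometric multiplicities via the rank-nullity identity g(λ) = n − rank(A − λI):
  rank(A − (-3)·I) = 2, so dim ker(A − (-3)·I) = n − 2 = 2

Summary:
  λ = -3: algebraic multiplicity = 4, geometric multiplicity = 2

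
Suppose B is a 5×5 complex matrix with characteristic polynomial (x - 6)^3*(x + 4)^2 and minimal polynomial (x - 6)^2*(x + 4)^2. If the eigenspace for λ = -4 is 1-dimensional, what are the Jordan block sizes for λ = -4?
Block sizes for λ = -4: [2]

Step 1 — from the characteristic polynomial, algebraic multiplicity of λ = -4 is 2. From dim ker(B − (-4)·I) = 1, there are exactly 1 Jordan blocks for λ = -4.
Step 2 — from the minimal polynomial, the factor (x + 4)^2 tells us the largest block for λ = -4 has size 2.
Step 3 — with total size 2, 1 blocks, and largest block 2, the block sizes (in nonincreasing order) are [2].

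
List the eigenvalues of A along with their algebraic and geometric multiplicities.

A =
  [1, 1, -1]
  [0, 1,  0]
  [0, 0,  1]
λ = 1: alg = 3, geom = 2

Step 1 — factor the characteristic polynomial to read off the algebraic multiplicities:
  χ_A(x) = (x - 1)^3

Step 2 — compute geometric multiplicities via the rank-nullity identity g(λ) = n − rank(A − λI):
  rank(A − (1)·I) = 1, so dim ker(A − (1)·I) = n − 1 = 2

Summary:
  λ = 1: algebraic multiplicity = 3, geometric multiplicity = 2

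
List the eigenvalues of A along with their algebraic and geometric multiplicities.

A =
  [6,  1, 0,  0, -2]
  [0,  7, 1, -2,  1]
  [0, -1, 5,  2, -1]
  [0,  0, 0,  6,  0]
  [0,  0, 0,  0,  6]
λ = 6: alg = 5, geom = 3

Step 1 — factor the characteristic polynomial to read off the algebraic multiplicities:
  χ_A(x) = (x - 6)^5

Step 2 — compute geometric multiplicities via the rank-nullity identity g(λ) = n − rank(A − λI):
  rank(A − (6)·I) = 2, so dim ker(A − (6)·I) = n − 2 = 3

Summary:
  λ = 6: algebraic multiplicity = 5, geometric multiplicity = 3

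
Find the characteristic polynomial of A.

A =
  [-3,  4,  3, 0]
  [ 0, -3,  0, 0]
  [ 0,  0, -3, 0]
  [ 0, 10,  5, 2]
x^4 + 7*x^3 + 9*x^2 - 27*x - 54

Expanding det(x·I − A) (e.g. by cofactor expansion or by noting that A is similar to its Jordan form J, which has the same characteristic polynomial as A) gives
  χ_A(x) = x^4 + 7*x^3 + 9*x^2 - 27*x - 54
which factors as (x - 2)*(x + 3)^3. The eigenvalues (with algebraic multiplicities) are λ = -3 with multiplicity 3, λ = 2 with multiplicity 1.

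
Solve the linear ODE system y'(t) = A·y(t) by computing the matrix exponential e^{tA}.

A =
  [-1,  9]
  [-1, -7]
e^{tA} =
  [3*t*exp(-4*t) + exp(-4*t), 9*t*exp(-4*t)]
  [-t*exp(-4*t), -3*t*exp(-4*t) + exp(-4*t)]

Strategy: write A = P · J · P⁻¹ where J is a Jordan canonical form, so e^{tA} = P · e^{tJ} · P⁻¹, and e^{tJ} can be computed block-by-block.

A has Jordan form
J =
  [-4,  1]
  [ 0, -4]
(up to reordering of blocks).

Per-block formulas:
  For a 2×2 Jordan block J_2(-4): exp(t · J_2(-4)) = e^(-4t)·(I + t·N), where N is the 2×2 nilpotent shift.

After assembling e^{tJ} and conjugating by P, we get:

e^{tA} =
  [3*t*exp(-4*t) + exp(-4*t), 9*t*exp(-4*t)]
  [-t*exp(-4*t), -3*t*exp(-4*t) + exp(-4*t)]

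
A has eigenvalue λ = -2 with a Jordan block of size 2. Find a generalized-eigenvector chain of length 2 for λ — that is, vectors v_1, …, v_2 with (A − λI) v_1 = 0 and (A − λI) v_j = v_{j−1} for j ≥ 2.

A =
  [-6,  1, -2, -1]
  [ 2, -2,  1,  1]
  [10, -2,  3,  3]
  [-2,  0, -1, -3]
A Jordan chain for λ = -2 of length 2:
v_1 = (-4, 2, 10, -2)ᵀ
v_2 = (1, 0, 0, 0)ᵀ

Let N = A − (-2)·I. We want v_2 with N^2 v_2 = 0 but N^1 v_2 ≠ 0; then v_{j-1} := N · v_j for j = 2, …, 2.

Pick v_2 = (1, 0, 0, 0)ᵀ.
Then v_1 = N · v_2 = (-4, 2, 10, -2)ᵀ.

Sanity check: (A − (-2)·I) v_1 = (0, 0, 0, 0)ᵀ = 0. ✓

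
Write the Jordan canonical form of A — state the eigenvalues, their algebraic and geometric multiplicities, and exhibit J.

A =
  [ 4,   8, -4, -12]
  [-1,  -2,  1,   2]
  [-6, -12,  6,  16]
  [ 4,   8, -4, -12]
J_1(-4) ⊕ J_2(0) ⊕ J_1(0)

The characteristic polynomial is
  det(x·I − A) = x^4 + 4*x^3 = x^3*(x + 4)

Eigenvalues and multiplicities (the geometric multiplicity of λ is n − rank(A − λI), which equals the number of Jordan blocks for λ):
  λ = -4: algebraic multiplicity = 1, geometric multiplicity = 1
  λ = 0: algebraic multiplicity = 3, geometric multiplicity = 2

Determining the block sizes for each eigenvalue:
  λ = -4: one block (gm = 1), so the single block has size am = 1 → block sizes [1]
  λ = 0: 2 blocks summing to 3 forces exactly one block of size 2 and the rest size 1 → block sizes [2, 1]

Assembling the blocks gives a Jordan form
J =
  [-4, 0, 0, 0]
  [ 0, 0, 1, 0]
  [ 0, 0, 0, 0]
  [ 0, 0, 0, 0]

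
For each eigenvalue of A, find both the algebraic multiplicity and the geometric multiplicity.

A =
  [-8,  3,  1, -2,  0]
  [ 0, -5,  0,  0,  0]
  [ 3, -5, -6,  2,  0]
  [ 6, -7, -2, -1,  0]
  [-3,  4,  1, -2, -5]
λ = -5: alg = 5, geom = 3

Step 1 — factor the characteristic polynomial to read off the algebraic multiplicities:
  χ_A(x) = (x + 5)^5

Step 2 — compute geometric multiplicities via the rank-nullity identity g(λ) = n − rank(A − λI):
  rank(A − (-5)·I) = 2, so dim ker(A − (-5)·I) = n − 2 = 3

Summary:
  λ = -5: algebraic multiplicity = 5, geometric multiplicity = 3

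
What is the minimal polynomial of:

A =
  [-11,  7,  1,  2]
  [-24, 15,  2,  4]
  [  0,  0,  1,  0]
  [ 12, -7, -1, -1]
x^2 - 2*x + 1

The characteristic polynomial is χ_A(x) = (x - 1)^4, so the eigenvalues are known. The minimal polynomial is
  m_A(x) = Π_λ (x − λ)^{k_λ}
where k_λ is the size of the *largest* Jordan block for λ (equivalently, the smallest k with (A − λI)^k v = 0 for every generalised eigenvector v of λ).

  λ = 1: largest Jordan block has size 2, contributing (x − 1)^2

So m_A(x) = (x - 1)^2 = x^2 - 2*x + 1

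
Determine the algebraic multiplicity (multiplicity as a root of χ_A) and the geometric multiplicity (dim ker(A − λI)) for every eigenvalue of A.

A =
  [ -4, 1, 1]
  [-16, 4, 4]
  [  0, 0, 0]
λ = 0: alg = 3, geom = 2

Step 1 — factor the characteristic polynomial to read off the algebraic multiplicities:
  χ_A(x) = x^3

Step 2 — compute geometric multiplicities via the rank-nullity identity g(λ) = n − rank(A − λI):
  rank(A − (0)·I) = 1, so dim ker(A − (0)·I) = n − 1 = 2

Summary:
  λ = 0: algebraic multiplicity = 3, geometric multiplicity = 2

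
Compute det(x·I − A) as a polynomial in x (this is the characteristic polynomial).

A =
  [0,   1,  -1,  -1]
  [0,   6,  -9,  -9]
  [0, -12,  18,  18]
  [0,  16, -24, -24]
x^4

Expanding det(x·I − A) (e.g. by cofactor expansion or by noting that A is similar to its Jordan form J, which has the same characteristic polynomial as A) gives
  χ_A(x) = x^4
which factors as x^4. The eigenvalues (with algebraic multiplicities) are λ = 0 with multiplicity 4.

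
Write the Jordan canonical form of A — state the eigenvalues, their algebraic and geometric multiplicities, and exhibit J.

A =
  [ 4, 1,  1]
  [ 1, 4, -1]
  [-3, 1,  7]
J_3(5)

The characteristic polynomial is
  det(x·I − A) = x^3 - 15*x^2 + 75*x - 125 = (x - 5)^3

Eigenvalues and multiplicities (the geometric multiplicity of λ is n − rank(A − λI), which equals the number of Jordan blocks for λ):
  λ = 5: algebraic multiplicity = 3, geometric multiplicity = 1

Determining the block sizes for each eigenvalue:
  λ = 5: one block (gm = 1), so the single block has size am = 3 → block sizes [3]

Assembling the blocks gives a Jordan form
J =
  [5, 1, 0]
  [0, 5, 1]
  [0, 0, 5]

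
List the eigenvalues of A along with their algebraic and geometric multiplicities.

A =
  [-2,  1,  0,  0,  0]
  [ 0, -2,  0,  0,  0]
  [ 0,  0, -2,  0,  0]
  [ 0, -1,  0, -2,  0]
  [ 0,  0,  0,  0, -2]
λ = -2: alg = 5, geom = 4

Step 1 — factor the characteristic polynomial to read off the algebraic multiplicities:
  χ_A(x) = (x + 2)^5

Step 2 — compute geometric multiplicities via the rank-nullity identity g(λ) = n − rank(A − λI):
  rank(A − (-2)·I) = 1, so dim ker(A − (-2)·I) = n − 1 = 4

Summary:
  λ = -2: algebraic multiplicity = 5, geometric multiplicity = 4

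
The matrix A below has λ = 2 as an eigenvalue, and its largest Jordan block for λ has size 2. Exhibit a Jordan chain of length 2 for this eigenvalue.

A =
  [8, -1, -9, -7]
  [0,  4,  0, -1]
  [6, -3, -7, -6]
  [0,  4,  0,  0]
A Jordan chain for λ = 2 of length 2:
v_1 = (8, -4, 12, -8)ᵀ
v_2 = (1, -2, 0, 0)ᵀ

Let N = A − (2)·I. We want v_2 with N^2 v_2 = 0 but N^1 v_2 ≠ 0; then v_{j-1} := N · v_j for j = 2, …, 2.

Pick v_2 = (1, -2, 0, 0)ᵀ.
Then v_1 = N · v_2 = (8, -4, 12, -8)ᵀ.

Sanity check: (A − (2)·I) v_1 = (0, 0, 0, 0)ᵀ = 0. ✓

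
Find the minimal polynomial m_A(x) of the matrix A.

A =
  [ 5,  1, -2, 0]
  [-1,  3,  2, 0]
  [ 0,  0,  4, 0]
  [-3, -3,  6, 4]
x^2 - 8*x + 16

The characteristic polynomial is χ_A(x) = (x - 4)^4, so the eigenvalues are known. The minimal polynomial is
  m_A(x) = Π_λ (x − λ)^{k_λ}
where k_λ is the size of the *largest* Jordan block for λ (equivalently, the smallest k with (A − λI)^k v = 0 for every generalised eigenvector v of λ).

  λ = 4: largest Jordan block has size 2, contributing (x − 4)^2

So m_A(x) = (x - 4)^2 = x^2 - 8*x + 16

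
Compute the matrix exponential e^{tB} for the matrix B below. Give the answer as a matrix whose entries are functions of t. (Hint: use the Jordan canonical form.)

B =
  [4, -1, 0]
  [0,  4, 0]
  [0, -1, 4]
e^{tB} =
  [exp(4*t), -t*exp(4*t), 0]
  [0, exp(4*t), 0]
  [0, -t*exp(4*t), exp(4*t)]

Strategy: write B = P · J · P⁻¹ where J is a Jordan canonical form, so e^{tB} = P · e^{tJ} · P⁻¹, and e^{tJ} can be computed block-by-block.

B has Jordan form
J =
  [4, 1, 0]
  [0, 4, 0]
  [0, 0, 4]
(up to reordering of blocks).

Per-block formulas:
  For a 1×1 block at λ = 4: exp(t · [4]) = [e^(4t)].
  For a 2×2 Jordan block J_2(4): exp(t · J_2(4)) = e^(4t)·(I + t·N), where N is the 2×2 nilpotent shift.

After assembling e^{tJ} and conjugating by P, we get:

e^{tB} =
  [exp(4*t), -t*exp(4*t), 0]
  [0, exp(4*t), 0]
  [0, -t*exp(4*t), exp(4*t)]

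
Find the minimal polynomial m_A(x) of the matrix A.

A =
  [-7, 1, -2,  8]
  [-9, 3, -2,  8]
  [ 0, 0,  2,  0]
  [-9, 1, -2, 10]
x^2 - 4*x + 4

The characteristic polynomial is χ_A(x) = (x - 2)^4, so the eigenvalues are known. The minimal polynomial is
  m_A(x) = Π_λ (x − λ)^{k_λ}
where k_λ is the size of the *largest* Jordan block for λ (equivalently, the smallest k with (A − λI)^k v = 0 for every generalised eigenvector v of λ).

  λ = 2: largest Jordan block has size 2, contributing (x − 2)^2

So m_A(x) = (x - 2)^2 = x^2 - 4*x + 4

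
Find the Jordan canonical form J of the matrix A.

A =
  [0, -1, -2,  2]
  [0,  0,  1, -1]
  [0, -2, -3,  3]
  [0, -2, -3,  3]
J_3(0) ⊕ J_1(0)

The characteristic polynomial is
  det(x·I − A) = x^4

Eigenvalues and multiplicities (the geometric multiplicity of λ is n − rank(A − λI), which equals the number of Jordan blocks for λ):
  λ = 0: algebraic multiplicity = 4, geometric multiplicity = 2

Determining the block sizes for each eigenvalue:
  λ = 0: with am = 4 and gm = 2, the partition is not yet determined (e.g. several partitions of 4 into 2 parts exist). Let N = A − (0)·I. Computing rank(N^1) = 2, rank(N^2) = 1, rank(N^3) = 0; the number of blocks of size ≥ j is rank(N^{j−1}) − rank(N^j), giving [2, 1, 1]. So we have 1 block(s) of size 3, 1 block(s) of size 1 → block sizes [3, 1]

Assembling the blocks gives a Jordan form
J =
  [0, 1, 0, 0]
  [0, 0, 1, 0]
  [0, 0, 0, 0]
  [0, 0, 0, 0]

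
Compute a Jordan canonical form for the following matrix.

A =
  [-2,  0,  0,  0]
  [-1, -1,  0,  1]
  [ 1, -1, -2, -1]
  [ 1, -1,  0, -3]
J_2(-2) ⊕ J_1(-2) ⊕ J_1(-2)

The characteristic polynomial is
  det(x·I − A) = x^4 + 8*x^3 + 24*x^2 + 32*x + 16 = (x + 2)^4

Eigenvalues and multiplicities (the geometric multiplicity of λ is n − rank(A − λI), which equals the number of Jordan blocks for λ):
  λ = -2: algebraic multiplicity = 4, geometric multiplicity = 3

Determining the block sizes for each eigenvalue:
  λ = -2: 3 blocks summing to 4 forces exactly one block of size 2 and the rest size 1 → block sizes [2, 1, 1]

Assembling the blocks gives a Jordan form
J =
  [-2,  1,  0,  0]
  [ 0, -2,  0,  0]
  [ 0,  0, -2,  0]
  [ 0,  0,  0, -2]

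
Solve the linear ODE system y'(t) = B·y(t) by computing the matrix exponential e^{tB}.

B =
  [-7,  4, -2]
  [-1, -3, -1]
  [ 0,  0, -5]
e^{tB} =
  [-2*t*exp(-5*t) + exp(-5*t), 4*t*exp(-5*t), -2*t*exp(-5*t)]
  [-t*exp(-5*t), 2*t*exp(-5*t) + exp(-5*t), -t*exp(-5*t)]
  [0, 0, exp(-5*t)]

Strategy: write B = P · J · P⁻¹ where J is a Jordan canonical form, so e^{tB} = P · e^{tJ} · P⁻¹, and e^{tJ} can be computed block-by-block.

B has Jordan form
J =
  [-5,  1,  0]
  [ 0, -5,  0]
  [ 0,  0, -5]
(up to reordering of blocks).

Per-block formulas:
  For a 2×2 Jordan block J_2(-5): exp(t · J_2(-5)) = e^(-5t)·(I + t·N), where N is the 2×2 nilpotent shift.
  For a 1×1 block at λ = -5: exp(t · [-5]) = [e^(-5t)].

After assembling e^{tJ} and conjugating by P, we get:

e^{tB} =
  [-2*t*exp(-5*t) + exp(-5*t), 4*t*exp(-5*t), -2*t*exp(-5*t)]
  [-t*exp(-5*t), 2*t*exp(-5*t) + exp(-5*t), -t*exp(-5*t)]
  [0, 0, exp(-5*t)]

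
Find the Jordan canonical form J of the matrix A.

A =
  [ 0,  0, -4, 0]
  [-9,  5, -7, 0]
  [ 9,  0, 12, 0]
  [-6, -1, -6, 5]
J_2(5) ⊕ J_2(6)

The characteristic polynomial is
  det(x·I − A) = x^4 - 22*x^3 + 181*x^2 - 660*x + 900 = (x - 6)^2*(x - 5)^2

Eigenvalues and multiplicities (the geometric multiplicity of λ is n − rank(A − λI), which equals the number of Jordan blocks for λ):
  λ = 5: algebraic multiplicity = 2, geometric multiplicity = 1
  λ = 6: algebraic multiplicity = 2, geometric multiplicity = 1

Determining the block sizes for each eigenvalue:
  λ = 5: one block (gm = 1), so the single block has size am = 2 → block sizes [2]
  λ = 6: one block (gm = 1), so the single block has size am = 2 → block sizes [2]

Assembling the blocks gives a Jordan form
J =
  [5, 1, 0, 0]
  [0, 5, 0, 0]
  [0, 0, 6, 1]
  [0, 0, 0, 6]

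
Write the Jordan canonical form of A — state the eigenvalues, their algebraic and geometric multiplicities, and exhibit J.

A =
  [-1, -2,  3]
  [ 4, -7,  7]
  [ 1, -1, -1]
J_3(-3)

The characteristic polynomial is
  det(x·I − A) = x^3 + 9*x^2 + 27*x + 27 = (x + 3)^3

Eigenvalues and multiplicities (the geometric multiplicity of λ is n − rank(A − λI), which equals the number of Jordan blocks for λ):
  λ = -3: algebraic multiplicity = 3, geometric multiplicity = 1

Determining the block sizes for each eigenvalue:
  λ = -3: one block (gm = 1), so the single block has size am = 3 → block sizes [3]

Assembling the blocks gives a Jordan form
J =
  [-3,  1,  0]
  [ 0, -3,  1]
  [ 0,  0, -3]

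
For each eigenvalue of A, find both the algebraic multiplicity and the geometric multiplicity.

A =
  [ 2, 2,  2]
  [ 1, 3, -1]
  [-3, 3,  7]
λ = 4: alg = 3, geom = 2

Step 1 — factor the characteristic polynomial to read off the algebraic multiplicities:
  χ_A(x) = (x - 4)^3

Step 2 — compute geometric multiplicities via the rank-nullity identity g(λ) = n − rank(A − λI):
  rank(A − (4)·I) = 1, so dim ker(A − (4)·I) = n − 1 = 2

Summary:
  λ = 4: algebraic multiplicity = 3, geometric multiplicity = 2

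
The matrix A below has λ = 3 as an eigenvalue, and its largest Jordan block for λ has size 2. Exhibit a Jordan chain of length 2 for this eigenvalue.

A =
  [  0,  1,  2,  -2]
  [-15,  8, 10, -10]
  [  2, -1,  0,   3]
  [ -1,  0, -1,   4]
A Jordan chain for λ = 3 of length 2:
v_1 = (-3, -15, 2, -1)ᵀ
v_2 = (1, 0, 0, 0)ᵀ

Let N = A − (3)·I. We want v_2 with N^2 v_2 = 0 but N^1 v_2 ≠ 0; then v_{j-1} := N · v_j for j = 2, …, 2.

Pick v_2 = (1, 0, 0, 0)ᵀ.
Then v_1 = N · v_2 = (-3, -15, 2, -1)ᵀ.

Sanity check: (A − (3)·I) v_1 = (0, 0, 0, 0)ᵀ = 0. ✓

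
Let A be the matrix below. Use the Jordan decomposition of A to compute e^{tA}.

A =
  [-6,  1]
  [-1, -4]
e^{tA} =
  [-t*exp(-5*t) + exp(-5*t), t*exp(-5*t)]
  [-t*exp(-5*t), t*exp(-5*t) + exp(-5*t)]

Strategy: write A = P · J · P⁻¹ where J is a Jordan canonical form, so e^{tA} = P · e^{tJ} · P⁻¹, and e^{tJ} can be computed block-by-block.

A has Jordan form
J =
  [-5,  1]
  [ 0, -5]
(up to reordering of blocks).

Per-block formulas:
  For a 2×2 Jordan block J_2(-5): exp(t · J_2(-5)) = e^(-5t)·(I + t·N), where N is the 2×2 nilpotent shift.

After assembling e^{tJ} and conjugating by P, we get:

e^{tA} =
  [-t*exp(-5*t) + exp(-5*t), t*exp(-5*t)]
  [-t*exp(-5*t), t*exp(-5*t) + exp(-5*t)]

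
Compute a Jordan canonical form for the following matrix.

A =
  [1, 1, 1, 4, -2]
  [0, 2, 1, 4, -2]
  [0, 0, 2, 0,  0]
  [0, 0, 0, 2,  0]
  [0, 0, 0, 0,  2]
J_1(1) ⊕ J_2(2) ⊕ J_1(2) ⊕ J_1(2)

The characteristic polynomial is
  det(x·I − A) = x^5 - 9*x^4 + 32*x^3 - 56*x^2 + 48*x - 16 = (x - 2)^4*(x - 1)

Eigenvalues and multiplicities (the geometric multiplicity of λ is n − rank(A − λI), which equals the number of Jordan blocks for λ):
  λ = 1: algebraic multiplicity = 1, geometric multiplicity = 1
  λ = 2: algebraic multiplicity = 4, geometric multiplicity = 3

Determining the block sizes for each eigenvalue:
  λ = 1: one block (gm = 1), so the single block has size am = 1 → block sizes [1]
  λ = 2: 3 blocks summing to 4 forces exactly one block of size 2 and the rest size 1 → block sizes [2, 1, 1]

Assembling the blocks gives a Jordan form
J =
  [1, 0, 0, 0, 0]
  [0, 2, 1, 0, 0]
  [0, 0, 2, 0, 0]
  [0, 0, 0, 2, 0]
  [0, 0, 0, 0, 2]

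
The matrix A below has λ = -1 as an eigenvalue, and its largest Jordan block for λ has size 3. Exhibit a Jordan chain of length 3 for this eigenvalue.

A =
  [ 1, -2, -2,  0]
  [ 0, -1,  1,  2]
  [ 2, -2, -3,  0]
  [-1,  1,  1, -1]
A Jordan chain for λ = -1 of length 3:
v_1 = (-2, 0, -2, 1)ᵀ
v_2 = (-2, 1, -2, 1)ᵀ
v_3 = (0, 0, 1, 0)ᵀ

Let N = A − (-1)·I. We want v_3 with N^3 v_3 = 0 but N^2 v_3 ≠ 0; then v_{j-1} := N · v_j for j = 3, …, 2.

Pick v_3 = (0, 0, 1, 0)ᵀ.
Then v_2 = N · v_3 = (-2, 1, -2, 1)ᵀ.
Then v_1 = N · v_2 = (-2, 0, -2, 1)ᵀ.

Sanity check: (A − (-1)·I) v_1 = (0, 0, 0, 0)ᵀ = 0. ✓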